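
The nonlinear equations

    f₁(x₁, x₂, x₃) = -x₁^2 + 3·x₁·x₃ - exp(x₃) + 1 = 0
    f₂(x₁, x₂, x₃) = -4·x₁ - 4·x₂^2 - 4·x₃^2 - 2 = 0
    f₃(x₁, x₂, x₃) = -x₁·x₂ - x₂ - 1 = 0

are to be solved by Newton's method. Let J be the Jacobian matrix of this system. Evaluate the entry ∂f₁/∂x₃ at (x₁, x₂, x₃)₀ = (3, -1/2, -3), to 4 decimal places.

∂f₁/∂x₃ = 3·x₁ - exp(x₃).
At (3, -1/2, -3) this is 8.9502.

8.9502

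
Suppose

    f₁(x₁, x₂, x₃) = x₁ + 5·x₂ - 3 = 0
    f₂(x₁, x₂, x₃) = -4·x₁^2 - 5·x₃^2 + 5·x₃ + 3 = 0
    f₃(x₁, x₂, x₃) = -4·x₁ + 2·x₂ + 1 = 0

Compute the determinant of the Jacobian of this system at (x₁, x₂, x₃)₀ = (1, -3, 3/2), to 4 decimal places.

J = [[1, 5, 0], [-8·x₁, 0, -10·x₃ + 5], [-4, 2, 0]].
At the point, J = [[1.0000, 5.0000, 0.0000], [-8.0000, 0.0000, -10.0000], [-4.0000, 2.0000, 0.0000]].
det J = 220.0000.

220.0000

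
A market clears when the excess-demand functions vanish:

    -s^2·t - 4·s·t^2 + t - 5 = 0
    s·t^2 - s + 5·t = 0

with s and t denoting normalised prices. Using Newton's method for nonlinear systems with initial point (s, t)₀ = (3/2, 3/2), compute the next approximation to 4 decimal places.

(1.3743, 0.5297)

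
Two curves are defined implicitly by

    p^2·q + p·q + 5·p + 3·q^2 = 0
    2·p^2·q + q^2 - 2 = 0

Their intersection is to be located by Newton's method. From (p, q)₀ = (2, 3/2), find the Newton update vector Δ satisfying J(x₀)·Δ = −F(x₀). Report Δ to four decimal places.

At (2, 3/2): F = (25.7500, 12.2500).
Jacobian J = [[2·p·q + q + 5, p^2 + p + 6·q], [4·p·q, 2·p^2 + 2·q]].
At the point, J = [[12.5000, 15.0000], [12.0000, 11.0000]] (det J = -42.5000).
Solving J·Δ = −F gives Δ = (2.3412, -3.6676).

(2.3412, -3.6676)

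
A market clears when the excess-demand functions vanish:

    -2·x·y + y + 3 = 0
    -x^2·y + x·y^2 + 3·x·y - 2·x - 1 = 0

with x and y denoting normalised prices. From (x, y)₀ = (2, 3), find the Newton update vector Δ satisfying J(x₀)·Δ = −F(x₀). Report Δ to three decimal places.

At (2, 3): F = (-6.000, 19.000).
Jacobian J = [[-2·y, -2·x + 1], [-2·x·y + y^2 + 3·y - 2, -x^2 + 2·x·y + 3·x]].
At the point, J = [[-6.000, -3.000], [4.000, 14.000]] (det J = -72.000).
Solving J·Δ = −F gives Δ = (-0.375, -1.250).

(-0.375, -1.250)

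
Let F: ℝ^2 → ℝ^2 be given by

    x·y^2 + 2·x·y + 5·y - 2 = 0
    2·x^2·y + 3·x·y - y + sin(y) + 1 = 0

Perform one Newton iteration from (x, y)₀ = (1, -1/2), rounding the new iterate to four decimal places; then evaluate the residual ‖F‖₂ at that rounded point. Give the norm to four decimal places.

8.2568

At (1, -1/2): F = (-5.2500, -1.479426).
Jacobian J = [[y^2 + 2·y, 2·x·y + 2·x + 5], [4·x·y + 3·y, 2·x^2 + 3·x + cos(y) - 1]].
At the point, J = [[-0.7500, 6.0000], [-3.5000, 4.877583]] (det J = 17.341813).
Solving J·Δ = −F gives Δ = (0.9648, 0.9956).
Then the next iterate is (x, y)₁ = (1.9648, 0.4956).
Re-evaluating at (1.9648, 0.4956): F = (2.908103, 7.727691), so ‖F‖₂ = 8.2568.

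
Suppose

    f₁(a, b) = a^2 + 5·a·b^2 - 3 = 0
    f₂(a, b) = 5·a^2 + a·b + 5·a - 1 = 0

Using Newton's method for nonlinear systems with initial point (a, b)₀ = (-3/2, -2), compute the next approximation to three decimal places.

(-1.122, -1.189)

At (-3/2, -2): F = (-30.750, 5.750).
Jacobian J = [[2·a + 5·b^2, 10·a·b], [10·a + b + 5, a]].
At the point, J = [[17.000, 30.000], [-12.000, -1.500]] (det J = 334.500).
Solving J·Δ = −F gives Δ = (0.378, 0.811).
Then the next iterate is (a, b)₁ = (-1.122, -1.189).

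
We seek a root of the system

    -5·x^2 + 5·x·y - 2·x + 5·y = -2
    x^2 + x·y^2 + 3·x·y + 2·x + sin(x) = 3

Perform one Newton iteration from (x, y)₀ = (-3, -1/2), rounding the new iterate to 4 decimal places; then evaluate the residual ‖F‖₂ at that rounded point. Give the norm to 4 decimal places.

At (-3, -1/2): F = (-32.0000, 3.608880).
Jacobian J = [[-10·x + 5·y - 2, 5·x + 5], [2·x + y^2 + 3·y + cos(x) + 2, 2·x·y + 3·x]].
At the point, J = [[25.5000, -10.0000], [-6.239992, -6.0000]] (det J = -215.399925).
Solving J·Δ = −F gives Δ = (1.0589, -0.4998).
Then the next iterate is (x, y)₁ = (-1.9411, -0.9998).
Re-evaluating at (-1.9411, -0.9998): F = (-8.252587, -0.164737), so ‖F‖₂ = 8.2542.

8.2542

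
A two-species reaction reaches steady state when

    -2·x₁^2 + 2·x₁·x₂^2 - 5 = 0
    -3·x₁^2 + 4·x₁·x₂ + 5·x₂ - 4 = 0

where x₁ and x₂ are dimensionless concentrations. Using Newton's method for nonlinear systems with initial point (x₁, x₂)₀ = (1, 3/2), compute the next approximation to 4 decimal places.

At (1, 3/2): F = (-2.5000, 6.5000).
Jacobian J = [[-4·x₁ + 2·x₂^2, 4·x₁·x₂], [-6·x₁ + 4·x₂, 4·x₁ + 5]].
At the point, J = [[0.5000, 6.0000], [0.0000, 9.0000]] (det J = 4.5000).
Solving J·Δ = −F gives Δ = (13.6667, -0.7222).
Then the next iterate is (x₁, x₂)₁ = (14.6667, 0.7778).

(14.6667, 0.7778)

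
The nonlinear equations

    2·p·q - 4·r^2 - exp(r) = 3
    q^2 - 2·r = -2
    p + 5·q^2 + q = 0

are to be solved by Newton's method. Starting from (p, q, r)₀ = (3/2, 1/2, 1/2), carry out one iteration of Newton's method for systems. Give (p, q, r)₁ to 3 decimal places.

At (3/2, 1/2, 1/2): F = (-4.14872, 1.250, 3.250).
Jacobian J = [[2·q, 2·p, -8·r - exp(r)], [0, 2·q, -2], [1, 10·q + 1, 0]].
At the point, J = [[1.000, 3.000, -5.64872], [0.000, 1.000, -2.000], [1.000, 6.000, 0.000]] (det J = 11.64872).
Solving J·Δ = −F gives Δ = (8.009, -1.876, -0.313).
Then the next iterate is (p, q, r)₁ = (9.509, -1.376, 0.187).

(9.509, -1.376, 0.187)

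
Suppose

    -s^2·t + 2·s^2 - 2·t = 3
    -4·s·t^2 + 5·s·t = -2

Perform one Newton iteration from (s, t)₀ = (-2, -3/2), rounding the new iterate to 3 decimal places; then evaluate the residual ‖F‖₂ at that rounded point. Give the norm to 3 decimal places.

11.190

At (-2, -3/2): F = (14.000, 35.000).
Jacobian J = [[-2·s·t + 4·s, -s^2 - 2], [-4·t^2 + 5·t, -8·s·t + 5·s]].
At the point, J = [[-14.000, -6.000], [-16.500, -34.000]] (det J = 377.000).
Solving J·Δ = −F gives Δ = (0.706, 0.687).
Then the next iterate is (s, t)₁ = (-1.294, -0.813).
Re-evaluating at (-1.294, -0.813): F = (3.33619, 10.68129), so ‖F‖₂ = 11.190.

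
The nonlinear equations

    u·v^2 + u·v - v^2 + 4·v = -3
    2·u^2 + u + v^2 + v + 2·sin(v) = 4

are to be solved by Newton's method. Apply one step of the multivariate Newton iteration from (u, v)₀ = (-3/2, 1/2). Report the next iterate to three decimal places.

(-6.333, -6.124)

At (-3/2, 1/2): F = (3.625, 0.70885).
Jacobian J = [[v^2 + v, 2·u·v + u - 2·v + 4], [4·u + 1, 2·v + 2·cos(v) + 1]].
At the point, J = [[0.750, 0.000], [-5.000, 3.75517]] (det J = 2.81637).
Solving J·Δ = −F gives Δ = (-4.833, -6.624).
Then the next iterate is (u, v)₁ = (-6.333, -6.124).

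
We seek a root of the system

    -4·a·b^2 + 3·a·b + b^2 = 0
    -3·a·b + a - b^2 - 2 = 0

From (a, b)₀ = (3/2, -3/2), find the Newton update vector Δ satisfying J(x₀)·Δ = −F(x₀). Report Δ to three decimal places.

(-0.586, 0.517)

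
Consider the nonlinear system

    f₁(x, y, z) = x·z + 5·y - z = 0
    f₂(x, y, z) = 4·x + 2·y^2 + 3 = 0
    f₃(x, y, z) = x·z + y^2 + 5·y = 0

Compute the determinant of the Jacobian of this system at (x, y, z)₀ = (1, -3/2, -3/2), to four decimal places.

J = [[z, 5, x - 1], [4, 4·y, 0], [z, 2·y + 5, x]].
At the point, J = [[-1.5000, 5.0000, 0.0000], [4.0000, -6.0000, 0.0000], [-1.5000, 2.0000, 1.0000]].
det J = -11.0000.

-11.0000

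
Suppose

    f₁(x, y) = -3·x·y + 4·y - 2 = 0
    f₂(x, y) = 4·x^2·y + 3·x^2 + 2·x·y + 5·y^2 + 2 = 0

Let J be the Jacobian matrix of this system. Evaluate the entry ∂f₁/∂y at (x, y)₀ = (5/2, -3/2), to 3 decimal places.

-3.500

∂f₁/∂y = -3·x + 4.
At (5/2, -3/2) this is -3.500.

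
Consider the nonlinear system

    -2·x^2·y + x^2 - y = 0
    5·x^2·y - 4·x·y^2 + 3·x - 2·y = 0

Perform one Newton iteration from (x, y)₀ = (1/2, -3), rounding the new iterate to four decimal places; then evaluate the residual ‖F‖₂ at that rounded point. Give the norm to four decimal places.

6327.6852

At (1/2, -3): F = (4.7500, -14.2500).
Jacobian J = [[-4·x·y + 2·x, -2·x^2 - 1], [10·x·y - 4·y^2 + 3, 5·x^2 - 8·x·y - 2]].
At the point, J = [[7.0000, -1.5000], [-48.0000, 11.2500]] (det J = 6.7500).
Solving J·Δ = −F gives Δ = (-4.7500, -19.0000).
Then the next iterate is (x, y)₁ = (-4.2500, -22.0000).
Re-evaluating at (-4.2500, -22.0000): F = (834.8125, 6272.3750), so ‖F‖₂ = 6327.6852.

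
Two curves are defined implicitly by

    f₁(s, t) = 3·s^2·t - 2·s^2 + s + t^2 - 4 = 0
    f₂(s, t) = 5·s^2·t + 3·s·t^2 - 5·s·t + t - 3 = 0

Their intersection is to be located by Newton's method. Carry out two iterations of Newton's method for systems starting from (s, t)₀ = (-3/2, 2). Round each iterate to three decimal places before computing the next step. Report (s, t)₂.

(-0.540, 1.951)

At (-3/2, 2): F = (7.500, 18.500).
Jacobian J = [[6·s·t - 4·s + 1, 3·s^2 + 2·t], [10·s·t + 3·t^2 - 5·t, 5·s^2 + 6·s·t - 5·s + 1]].
At the point, J = [[-11.000, 10.750], [-28.000, 1.750]] (det J = 281.750).
Solving J·Δ = −F gives Δ = (0.659, -0.023).
Then the next iterate is (s, t)₁ = (-0.841, 1.977).
Round to (-0.841, 1.977) and repeat: F = (1.84785, 4.42054), J = [[-5.61194, 6.07584], [-14.78598, -1.23454]].
Δ = (0.301, -0.026), so (s, t)₂ = (-0.540, 1.951).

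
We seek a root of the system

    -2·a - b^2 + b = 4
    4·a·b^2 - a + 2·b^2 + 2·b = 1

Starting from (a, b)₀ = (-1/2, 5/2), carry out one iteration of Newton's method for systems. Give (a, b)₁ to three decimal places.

At (-1/2, 5/2): F = (-6.750, 4.500).
Jacobian J = [[-2, -2·b + 1], [4·b^2 - 1, 8·a·b + 4·b + 2]].
At the point, J = [[-2.000, -4.000], [24.000, 2.000]] (det J = 92.000).
Solving J·Δ = −F gives Δ = (-0.049, -1.663).
Then the next iterate is (a, b)₁ = (-0.549, 0.837).

(-0.549, 0.837)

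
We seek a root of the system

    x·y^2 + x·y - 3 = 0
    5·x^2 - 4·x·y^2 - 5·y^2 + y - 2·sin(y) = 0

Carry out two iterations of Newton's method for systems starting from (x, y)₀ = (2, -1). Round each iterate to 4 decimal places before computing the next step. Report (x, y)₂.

(3.2864, -1.9098)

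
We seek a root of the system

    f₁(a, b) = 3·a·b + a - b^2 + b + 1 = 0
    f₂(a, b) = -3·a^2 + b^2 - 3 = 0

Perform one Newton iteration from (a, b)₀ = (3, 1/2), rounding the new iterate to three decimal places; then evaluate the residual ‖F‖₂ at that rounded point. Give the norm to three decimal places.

8.533

At (3, 1/2): F = (8.750, -29.750).
Jacobian J = [[3·b + 1, 3·a - 2·b + 1], [-6·a, 2·b]].
At the point, J = [[2.500, 9.000], [-18.000, 1.000]] (det J = 164.500).
Solving J·Δ = −F gives Δ = (-1.681, -0.505).
Then the next iterate is (a, b)₁ = (1.319, -0.005).
Re-evaluating at (1.319, -0.005): F = (2.29419, -8.21926), so ‖F‖₂ = 8.533.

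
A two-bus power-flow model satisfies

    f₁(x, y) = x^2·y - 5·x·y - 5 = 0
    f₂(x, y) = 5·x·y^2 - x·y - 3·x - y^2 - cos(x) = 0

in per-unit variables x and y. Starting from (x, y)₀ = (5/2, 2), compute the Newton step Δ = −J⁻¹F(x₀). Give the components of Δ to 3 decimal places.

At (5/2, 2): F = (-17.500, 34.30114).
Jacobian J = [[2·x·y - 5·y, x^2 - 5·x], [5·y^2 - y + sin(x) - 3, 10·x·y - x - 2·y]].
At the point, J = [[0.000, -6.250], [15.59847, 43.500]] (det J = 97.49045).
Solving J·Δ = −F gives Δ = (5.609, -2.800).

(5.609, -2.800)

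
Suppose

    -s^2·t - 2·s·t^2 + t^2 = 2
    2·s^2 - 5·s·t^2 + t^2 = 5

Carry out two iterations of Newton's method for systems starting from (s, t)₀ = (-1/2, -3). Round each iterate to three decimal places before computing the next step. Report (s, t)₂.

(-1.153, -0.529)

At (-1/2, -3): F = (16.750, 27.000).
Jacobian J = [[-2·s·t - 2·t^2, -s^2 - 4·s·t + 2·t], [4·s - 5·t^2, -10·s·t + 2·t]].
At the point, J = [[-21.000, -12.250], [-47.000, -21.000]] (det J = -134.750).
Solving J·Δ = −F gives Δ = (-0.156, 1.635).
Then the next iterate is (s, t)₁ = (-0.656, -1.365).
Round to (-0.656, -1.365) and repeat: F = (2.89518, 3.83528), J = [[-5.51733, -6.74210], [-11.94013, -11.68440]].
Δ = (-0.497, 0.836), so (s, t)₂ = (-1.153, -0.529).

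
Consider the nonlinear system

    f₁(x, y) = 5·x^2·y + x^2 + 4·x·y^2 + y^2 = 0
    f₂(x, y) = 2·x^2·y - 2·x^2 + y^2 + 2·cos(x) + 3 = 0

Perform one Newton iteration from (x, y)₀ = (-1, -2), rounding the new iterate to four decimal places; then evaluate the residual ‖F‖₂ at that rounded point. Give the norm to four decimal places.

4.9912

At (-1, -2): F = (-21.0000, 2.080605).
Jacobian J = [[10·x·y + 2·x + 4·y^2, 5·x^2 + 8·x·y + 2·y], [4·x·y - 4·x - 2·sin(x), 2·x^2 + 2·y]].
At the point, J = [[34.0000, 17.0000], [13.682942, -2.0000]] (det J = -300.610013).
Solving J·Δ = −F gives Δ = (0.0221, 1.1912).
Then the next iterate is (x, y)₁ = (-0.9779, -0.8088).
Re-evaluating at (-0.9779, -0.8088): F = (-4.815587, 1.312219), so ‖F‖₂ = 4.9912.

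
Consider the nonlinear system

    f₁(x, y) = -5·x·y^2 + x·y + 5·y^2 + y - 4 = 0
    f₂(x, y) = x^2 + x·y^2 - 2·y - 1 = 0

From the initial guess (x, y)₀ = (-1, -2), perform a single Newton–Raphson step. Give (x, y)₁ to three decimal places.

At (-1, -2): F = (36.000, 0.000).
Jacobian J = [[-5·y^2 + y, -10·x·y + x + 10·y + 1], [2·x + y^2, 2·x·y - 2]].
At the point, J = [[-22.000, -40.000], [2.000, 2.000]] (det J = 36.000).
Solving J·Δ = −F gives Δ = (-2.000, 2.000).
Then the next iterate is (x, y)₁ = (-3.000, 0.000).

(-3.000, 0.000)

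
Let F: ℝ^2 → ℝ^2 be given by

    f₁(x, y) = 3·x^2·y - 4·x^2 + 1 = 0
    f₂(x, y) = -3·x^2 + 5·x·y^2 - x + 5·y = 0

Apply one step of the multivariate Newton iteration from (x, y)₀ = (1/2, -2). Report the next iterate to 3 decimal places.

At (1/2, -2): F = (-1.500, -1.250).
Jacobian J = [[6·x·y - 8·x, 3·x^2], [-6·x + 5·y^2 - 1, 10·x·y + 5]].
At the point, J = [[-10.000, 0.750], [16.000, -5.000]] (det J = 38.000).
Solving J·Δ = −F gives Δ = (-0.222, -0.961).
Then the next iterate is (x, y)₁ = (0.278, -2.961).

(0.278, -2.961)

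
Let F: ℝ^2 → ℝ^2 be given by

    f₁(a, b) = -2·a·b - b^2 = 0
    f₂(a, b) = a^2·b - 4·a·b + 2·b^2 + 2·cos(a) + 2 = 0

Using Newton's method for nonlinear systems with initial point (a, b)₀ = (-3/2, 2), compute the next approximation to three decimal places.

At (-3/2, 2): F = (2.000, 26.64147).
Jacobian J = [[-2·b, -2·a - 2·b], [2·a·b - 4·b - 2·sin(a), a^2 - 4·a + 4·b]].
At the point, J = [[-4.000, -1.000], [-12.00501, 16.250]] (det J = -77.00501).
Solving J·Δ = −F gives Δ = (0.768, -1.072).
Then the next iterate is (a, b)₁ = (-0.732, 0.928).

(-0.732, 0.928)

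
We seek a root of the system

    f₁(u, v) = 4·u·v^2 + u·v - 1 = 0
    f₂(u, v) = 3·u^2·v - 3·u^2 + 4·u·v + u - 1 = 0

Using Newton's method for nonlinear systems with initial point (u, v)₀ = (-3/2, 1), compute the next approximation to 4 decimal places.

At (-3/2, 1): F = (-8.5000, -8.5000).
Jacobian J = [[4·v^2 + v, 8·u·v + u], [6·u·v - 6·u + 4·v + 1, 3·u^2 + 4·u]].
At the point, J = [[5.0000, -13.5000], [5.0000, 0.7500]] (det J = 71.2500).
Solving J·Δ = −F gives Δ = (1.7000, 0.0000).
Then the next iterate is (u, v)₁ = (0.2000, 1.0000).

(0.2000, 1.0000)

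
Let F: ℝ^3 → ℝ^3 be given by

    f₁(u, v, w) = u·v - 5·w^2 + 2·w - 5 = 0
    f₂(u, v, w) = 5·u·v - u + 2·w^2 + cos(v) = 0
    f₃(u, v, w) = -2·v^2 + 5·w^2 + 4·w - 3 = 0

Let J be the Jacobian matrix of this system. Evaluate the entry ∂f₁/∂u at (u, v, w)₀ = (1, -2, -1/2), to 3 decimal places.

∂f₁/∂u = v.
At (1, -2, -1/2) this is -2.000.

-2.000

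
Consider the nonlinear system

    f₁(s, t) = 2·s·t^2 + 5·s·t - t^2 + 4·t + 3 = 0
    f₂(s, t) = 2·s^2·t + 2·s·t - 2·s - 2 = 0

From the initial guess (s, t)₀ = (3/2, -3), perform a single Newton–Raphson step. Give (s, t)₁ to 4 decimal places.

(13.6053, 42.6316)

At (3/2, -3): F = (-13.5000, -27.5000).
Jacobian J = [[2·t^2 + 5·t, 4·s·t + 5·s - 2·t + 4], [4·s·t + 2·t - 2, 2·s^2 + 2·s]].
At the point, J = [[3.0000, -0.5000], [-26.0000, 7.5000]] (det J = 9.5000).
Solving J·Δ = −F gives Δ = (12.1053, 45.6316).
Then the next iterate is (s, t)₁ = (13.6053, 42.6316).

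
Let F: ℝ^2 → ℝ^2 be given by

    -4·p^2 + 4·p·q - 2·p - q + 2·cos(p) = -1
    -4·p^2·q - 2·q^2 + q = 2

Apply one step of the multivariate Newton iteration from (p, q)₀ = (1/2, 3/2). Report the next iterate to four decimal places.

At (1/2, 3/2): F = (2.255165, -6.5000).
Jacobian J = [[-8·p + 4·q - 2·sin(p) - 2, 4·p - 1], [-8·p·q, -4·p^2 - 4·q + 1]].
At the point, J = [[-0.958851, 1.0000], [-6.0000, -6.0000]] (det J = 11.753106).
Solving J·Δ = −F gives Δ = (0.5982, -1.6816).
Then the next iterate is (p, q)₁ = (1.0982, -0.1816).

(1.0982, -0.1816)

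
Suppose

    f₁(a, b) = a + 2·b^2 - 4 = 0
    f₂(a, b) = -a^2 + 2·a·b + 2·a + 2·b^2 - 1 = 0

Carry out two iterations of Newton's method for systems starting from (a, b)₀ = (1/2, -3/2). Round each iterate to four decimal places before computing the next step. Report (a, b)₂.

(1.1752, -1.1889)

At (1/2, -3/2): F = (1.0000, 2.7500).
Jacobian J = [[1, 4·b], [-2·a + 2·b + 2, 2·a + 4·b]].
At the point, J = [[1.0000, -6.0000], [-2.0000, -5.0000]] (det J = -17.0000).
Solving J·Δ = −F gives Δ = (0.6765, 0.2794).
Then the next iterate is (a, b)₁ = (1.1765, -1.2206).
Round to (1.1765, -1.2206) and repeat: F = (0.156229, 0.076505), J = [[1.0000, -4.8824], [-2.7942, -2.5294]].
Δ = (-0.0013, 0.0317), so (a, b)₂ = (1.1752, -1.1889).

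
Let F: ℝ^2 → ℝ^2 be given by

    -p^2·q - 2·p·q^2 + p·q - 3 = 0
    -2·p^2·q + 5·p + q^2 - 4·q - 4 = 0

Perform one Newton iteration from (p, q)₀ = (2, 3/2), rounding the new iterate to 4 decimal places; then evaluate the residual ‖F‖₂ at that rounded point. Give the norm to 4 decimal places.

At (2, 3/2): F = (-15.0000, -9.7500).
Jacobian J = [[-2·p·q - 2·q^2 + q, -p^2 - 4·p·q + p], [-4·p·q + 5, -2·p^2 + 2·q - 4]].
At the point, J = [[-9.0000, -14.0000], [-7.0000, -9.0000]] (det J = -17.0000).
Solving J·Δ = −F gives Δ = (-0.0882, -1.0147).
Then the next iterate is (p, q)₁ = (1.9118, 0.4853).
Re-evaluating at (1.9118, 0.4853): F = (-4.746484, 0.305793), so ‖F‖₂ = 4.7563.

4.7563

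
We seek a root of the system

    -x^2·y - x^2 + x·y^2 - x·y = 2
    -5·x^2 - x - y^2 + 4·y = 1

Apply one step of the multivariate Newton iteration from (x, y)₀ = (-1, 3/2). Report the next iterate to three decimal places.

At (-1, 3/2): F = (-5.250, -1.250).
Jacobian J = [[-2·x·y - 2·x + y^2 - y, -x^2 + 2·x·y - x], [-10·x - 1, -2·y + 4]].
At the point, J = [[5.750, -3.000], [9.000, 1.000]] (det J = 32.750).
Solving J·Δ = −F gives Δ = (0.275, -1.223).
Then the next iterate is (x, y)₁ = (-0.725, 0.277).

(-0.725, 0.277)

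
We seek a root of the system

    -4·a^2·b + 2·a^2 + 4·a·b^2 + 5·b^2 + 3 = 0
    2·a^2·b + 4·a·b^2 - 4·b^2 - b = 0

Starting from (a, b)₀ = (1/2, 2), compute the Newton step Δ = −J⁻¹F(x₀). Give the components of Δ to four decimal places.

(-0.0124, -1.0880)

At (1/2, 2): F = (29.5000, -9.0000).
Jacobian J = [[-8·a·b + 4·a + 4·b^2, -4·a^2 + 8·a·b + 10·b], [4·a·b + 4·b^2, 2·a^2 + 8·a·b - 8·b - 1]].
At the point, J = [[10.0000, 27.0000], [20.0000, -8.5000]] (det J = -625.0000).
Solving J·Δ = −F gives Δ = (-0.0124, -1.0880).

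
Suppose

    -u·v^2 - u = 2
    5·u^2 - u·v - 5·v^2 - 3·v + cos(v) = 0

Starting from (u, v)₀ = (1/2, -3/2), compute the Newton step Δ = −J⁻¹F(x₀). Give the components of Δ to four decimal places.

(-0.7601, 0.7698)

At (1/2, -3/2): F = (-3.6250, -4.679263).
Jacobian J = [[-v^2 - 1, -2·u·v], [10·u - v, -u - 10·v - sin(v) - 3]].
At the point, J = [[-3.2500, 1.5000], [6.5000, 12.497495]] (det J = -50.366859).
Solving J·Δ = −F gives Δ = (-0.7601, 0.7698).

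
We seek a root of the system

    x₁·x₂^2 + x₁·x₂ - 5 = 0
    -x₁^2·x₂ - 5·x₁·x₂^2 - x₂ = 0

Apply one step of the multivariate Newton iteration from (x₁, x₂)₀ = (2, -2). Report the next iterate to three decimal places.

At (2, -2): F = (-1.000, -30.000).
Jacobian J = [[x₂^2 + x₂, 2·x₁·x₂ + x₁], [-2·x₁·x₂ - 5·x₂^2, -x₁^2 - 10·x₁·x₂ - 1]].
At the point, J = [[2.000, -6.000], [-12.000, 35.000]] (det J = -2.000).
Solving J·Δ = −F gives Δ = (-107.500, -36.000).
Then the next iterate is (x₁, x₂)₁ = (-105.500, -38.000).

(-105.500, -38.000)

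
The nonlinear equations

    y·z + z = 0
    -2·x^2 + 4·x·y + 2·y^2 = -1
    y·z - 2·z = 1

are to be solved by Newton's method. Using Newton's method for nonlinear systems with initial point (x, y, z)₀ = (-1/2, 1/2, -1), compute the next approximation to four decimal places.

(-0.5000, 0.0000, -0.3333)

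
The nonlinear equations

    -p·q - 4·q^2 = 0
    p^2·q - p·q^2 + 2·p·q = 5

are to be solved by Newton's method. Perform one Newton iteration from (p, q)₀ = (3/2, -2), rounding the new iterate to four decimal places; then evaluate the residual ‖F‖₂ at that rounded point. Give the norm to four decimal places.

8.5361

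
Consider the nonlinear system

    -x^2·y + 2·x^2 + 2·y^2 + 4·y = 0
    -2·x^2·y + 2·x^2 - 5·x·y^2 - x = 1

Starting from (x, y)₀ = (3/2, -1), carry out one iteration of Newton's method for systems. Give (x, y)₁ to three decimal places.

(1.059, -0.653)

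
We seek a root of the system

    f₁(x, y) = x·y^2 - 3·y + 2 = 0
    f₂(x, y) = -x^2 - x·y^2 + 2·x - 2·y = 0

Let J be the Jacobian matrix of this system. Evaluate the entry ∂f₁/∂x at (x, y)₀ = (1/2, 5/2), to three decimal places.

∂f₁/∂x = y^2.
At (1/2, 5/2) this is 6.250.

6.250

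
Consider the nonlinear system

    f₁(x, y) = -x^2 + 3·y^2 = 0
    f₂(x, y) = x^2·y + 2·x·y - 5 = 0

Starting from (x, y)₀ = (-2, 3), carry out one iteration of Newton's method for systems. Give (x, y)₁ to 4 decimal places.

(-2.8333, 1.9074)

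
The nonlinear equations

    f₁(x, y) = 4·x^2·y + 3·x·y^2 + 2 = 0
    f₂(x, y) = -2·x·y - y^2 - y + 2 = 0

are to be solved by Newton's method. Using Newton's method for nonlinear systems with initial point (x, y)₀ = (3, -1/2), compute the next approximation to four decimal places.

(4.4630, 0.6188)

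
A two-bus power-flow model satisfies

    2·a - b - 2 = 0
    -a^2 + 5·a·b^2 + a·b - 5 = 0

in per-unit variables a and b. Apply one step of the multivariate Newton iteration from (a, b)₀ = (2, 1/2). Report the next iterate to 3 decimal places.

At (2, 1/2): F = (1.500, -5.500).
Jacobian J = [[2, -1], [-2·a + 5·b^2 + b, 10·a·b + a]].
At the point, J = [[2.000, -1.000], [-2.250, 12.000]] (det J = 21.750).
Solving J·Δ = −F gives Δ = (-0.575, 0.351).
Then the next iterate is (a, b)₁ = (1.425, 0.851).

(1.425, 0.851)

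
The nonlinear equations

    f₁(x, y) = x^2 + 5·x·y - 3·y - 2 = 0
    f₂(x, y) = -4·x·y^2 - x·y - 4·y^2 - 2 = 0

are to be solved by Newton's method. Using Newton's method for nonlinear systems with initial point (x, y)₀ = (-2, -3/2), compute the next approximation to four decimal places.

(7.3143, -8.0857)

At (-2, -3/2): F = (21.5000, 4.0000).
Jacobian J = [[2·x + 5·y, 5·x - 3], [-4·y^2 - y, -8·x·y - x - 8·y]].
At the point, J = [[-11.5000, -13.0000], [-7.5000, -10.0000]] (det J = 17.5000).
Solving J·Δ = −F gives Δ = (9.3143, -6.5857).
Then the next iterate is (x, y)₁ = (7.3143, -8.0857).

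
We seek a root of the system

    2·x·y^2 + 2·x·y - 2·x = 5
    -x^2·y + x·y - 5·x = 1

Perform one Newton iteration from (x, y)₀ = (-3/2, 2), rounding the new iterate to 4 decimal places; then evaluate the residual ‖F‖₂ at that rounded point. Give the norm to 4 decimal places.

599.1167

At (-3/2, 2): F = (-20.0000, -1.0000).
Jacobian J = [[2·y^2 + 2·y - 2, 4·x·y + 2·x], [-2·x·y + y - 5, -x^2 + x]].
At the point, J = [[10.0000, -15.0000], [3.0000, -3.7500]] (det J = 7.5000).
Solving J·Δ = −F gives Δ = (-8.0000, -6.6667).
Then the next iterate is (x, y)₁ = (-9.5000, -4.6667).
Re-evaluating at (-9.5000, -4.6667): F = (-311.116389, 512.003325), so ‖F‖₂ = 599.1167.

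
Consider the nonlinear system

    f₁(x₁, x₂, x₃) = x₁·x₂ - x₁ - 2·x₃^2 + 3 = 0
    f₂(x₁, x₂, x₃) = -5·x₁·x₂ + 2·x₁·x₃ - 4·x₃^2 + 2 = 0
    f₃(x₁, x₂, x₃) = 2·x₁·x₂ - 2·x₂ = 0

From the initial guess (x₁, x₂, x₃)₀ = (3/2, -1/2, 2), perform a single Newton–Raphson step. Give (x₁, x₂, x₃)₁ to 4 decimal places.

(4.0625, 2.5625, 1.1875)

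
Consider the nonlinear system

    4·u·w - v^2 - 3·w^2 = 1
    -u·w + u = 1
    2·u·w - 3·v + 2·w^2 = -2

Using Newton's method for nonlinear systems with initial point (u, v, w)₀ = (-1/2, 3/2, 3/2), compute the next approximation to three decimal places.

At (-1/2, 3/2, 3/2): F = (-13.000, -0.750, 0.500).
Jacobian J = [[4·w, -2·v, 4·u - 6·w], [-w + 1, 0, -u], [2·w, -3, 2·u + 4·w]].
At the point, J = [[6.000, -3.000, -11.000], [-0.500, 0.000, 0.500], [3.000, -3.000, 5.000]] (det J = -19.500).
Solving J·Δ = −F gives Δ = (-2.885, -5.026, -1.385).
Then the next iterate is (u, v, w)₁ = (-3.385, -3.526, 0.115).

(-3.385, -3.526, 0.115)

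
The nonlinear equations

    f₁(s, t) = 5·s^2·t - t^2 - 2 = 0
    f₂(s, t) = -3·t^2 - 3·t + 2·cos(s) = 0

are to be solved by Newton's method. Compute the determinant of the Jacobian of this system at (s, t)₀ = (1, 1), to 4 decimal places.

J = [[10·s·t, 5·s^2 - 2·t], [-2·sin(s), -6·t - 3]].
At the point, J = [[10.0000, 3.0000], [-1.682942, -9.0000]].
det J = -84.9512.

-84.9512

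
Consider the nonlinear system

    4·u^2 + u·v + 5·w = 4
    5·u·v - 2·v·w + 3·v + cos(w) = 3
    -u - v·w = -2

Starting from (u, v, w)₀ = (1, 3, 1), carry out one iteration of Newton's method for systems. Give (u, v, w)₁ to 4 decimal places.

At (1, 3, 1): F = (8.0000, 15.540302, -2.0000).
Jacobian J = [[8·u + v, u, 5], [5·v, 5·u - 2·w + 3, -2·v - sin(w)], [-1, -w, -v]].
At the point, J = [[11.0000, 1.0000, 5.0000], [15.0000, 6.0000, -6.841471], [-1.0000, -1.0000, -3.0000]] (det J = -266.414710).
Solving J·Δ = −F gives Δ = (-0.5860, -1.2045, -0.0698).
Then the next iterate is (u, v, w)₁ = (0.4140, 1.7955, 0.9302).

(0.4140, 1.7955, 0.9302)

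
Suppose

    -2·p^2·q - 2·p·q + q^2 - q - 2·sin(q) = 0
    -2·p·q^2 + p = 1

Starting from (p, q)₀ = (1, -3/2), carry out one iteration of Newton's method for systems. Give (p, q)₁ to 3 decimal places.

At (1, -3/2): F = (11.74499, -4.500).
Jacobian J = [[-4·p·q - 2·q, -2·p^2 - 2·p + 2·q - 2·cos(q) - 1], [-2·q^2 + 1, -4·p·q]].
At the point, J = [[9.000, -8.14147], [-3.500, 6.000]] (det J = 25.50484).
Solving J·Δ = −F gives Δ = (-1.327, -0.024).
Then the next iterate is (p, q)₁ = (-0.327, -1.524).

(-0.327, -1.524)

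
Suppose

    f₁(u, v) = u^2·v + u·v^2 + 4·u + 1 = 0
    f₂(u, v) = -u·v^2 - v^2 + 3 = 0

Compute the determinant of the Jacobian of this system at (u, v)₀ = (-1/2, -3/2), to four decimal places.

15.5625

J = [[2·u·v + v^2 + 4, u^2 + 2·u·v], [-v^2, -2·u·v - 2·v]].
At the point, J = [[7.7500, 1.7500], [-2.2500, 1.5000]].
det J = 15.5625.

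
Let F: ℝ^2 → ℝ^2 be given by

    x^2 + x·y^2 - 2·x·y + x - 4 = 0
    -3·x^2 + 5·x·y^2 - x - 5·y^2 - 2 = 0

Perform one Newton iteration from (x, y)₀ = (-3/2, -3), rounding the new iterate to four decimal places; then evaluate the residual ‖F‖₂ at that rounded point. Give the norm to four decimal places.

33.1252

At (-3/2, -3): F = (-25.7500, -119.7500).
Jacobian J = [[2·x + y^2 - 2·y + 1, 2·x·y - 2·x], [-6·x + 5·y^2 - 1, 10·x·y - 10·y]].
At the point, J = [[13.0000, 12.0000], [53.0000, 75.0000]] (det J = 339.0000).
Solving J·Δ = −F gives Δ = (1.4580, 0.5664).
Then the next iterate is (x, y)₁ = (-0.0420, -2.4336).
Re-evaluating at (-0.0420, -2.4336): F = (-4.493400, -32.819043), so ‖F‖₂ = 33.1252.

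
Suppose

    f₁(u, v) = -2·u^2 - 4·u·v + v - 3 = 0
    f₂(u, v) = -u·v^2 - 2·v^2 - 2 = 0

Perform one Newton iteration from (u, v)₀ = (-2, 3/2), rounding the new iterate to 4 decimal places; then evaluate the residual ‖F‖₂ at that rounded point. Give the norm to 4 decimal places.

At (-2, 3/2): F = (2.5000, -2.0000).
Jacobian J = [[-4·u - 4·v, -4·u + 1], [-v^2, -2·u·v - 4·v]].
At the point, J = [[2.0000, 9.0000], [-2.2500, 0.0000]] (det J = 20.2500).
Solving J·Δ = −F gives Δ = (-0.8889, -0.0802).
Then the next iterate is (u, v)₁ = (-2.8889, 1.4198).
Re-evaluating at (-2.8889, 1.4198): F = (-1.865046, -0.208127), so ‖F‖₂ = 1.8766.

1.8766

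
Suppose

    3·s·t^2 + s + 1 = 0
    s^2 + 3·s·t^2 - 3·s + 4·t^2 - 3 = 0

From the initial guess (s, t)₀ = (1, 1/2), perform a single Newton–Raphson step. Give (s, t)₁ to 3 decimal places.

(-1.231, 0.885)

At (1, 1/2): F = (2.750, -3.250).
Jacobian J = [[3·t^2 + 1, 6·s·t], [2·s + 3·t^2 - 3, 6·s·t + 8·t]].
At the point, J = [[1.750, 3.000], [-0.250, 7.000]] (det J = 13.000).
Solving J·Δ = −F gives Δ = (-2.231, 0.385).
Then the next iterate is (s, t)₁ = (-1.231, 0.885).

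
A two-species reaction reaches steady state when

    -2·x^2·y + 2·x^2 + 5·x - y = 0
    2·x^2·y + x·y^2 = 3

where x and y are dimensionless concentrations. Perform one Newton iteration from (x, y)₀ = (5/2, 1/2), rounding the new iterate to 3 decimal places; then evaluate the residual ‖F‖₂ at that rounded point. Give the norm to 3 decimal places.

At (5/2, 1/2): F = (18.250, 3.875).
Jacobian J = [[-4·x·y + 4·x + 5, -2·x^2 - 1], [4·x·y + y^2, 2·x^2 + 2·x·y]].
At the point, J = [[10.000, -13.500], [5.250, 15.000]] (det J = 220.875).
Solving J·Δ = −F gives Δ = (-1.476, 0.258).
Then the next iterate is (x, y)₁ = (1.024, 0.758).
Re-evaluating at (1.024, 0.758): F = (4.86951, -0.82201), so ‖F‖₂ = 4.938.

4.938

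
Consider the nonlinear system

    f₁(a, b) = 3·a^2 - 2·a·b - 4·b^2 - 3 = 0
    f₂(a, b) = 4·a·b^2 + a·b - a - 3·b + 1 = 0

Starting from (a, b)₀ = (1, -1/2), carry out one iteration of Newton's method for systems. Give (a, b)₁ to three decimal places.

At (1, -1/2): F = (0.000, 2.000).
Jacobian J = [[6·a - 2·b, -2·a - 8·b], [4·b^2 + b - 1, 8·a·b + a - 3]].
At the point, J = [[7.000, 2.000], [-0.500, -6.000]] (det J = -41.000).
Solving J·Δ = −F gives Δ = (-0.098, 0.341).
Then the next iterate is (a, b)₁ = (0.902, -0.159).

(0.902, -0.159)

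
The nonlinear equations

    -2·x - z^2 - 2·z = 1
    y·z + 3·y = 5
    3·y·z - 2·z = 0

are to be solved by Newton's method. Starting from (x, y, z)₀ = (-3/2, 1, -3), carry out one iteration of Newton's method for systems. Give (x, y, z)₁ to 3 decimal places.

(8.000, 1.222, 2.000)

At (-3/2, 1, -3): F = (-1.000, -5.000, -3.000).
Jacobian J = [[-2, 0, -2·z - 2], [0, z + 3, y], [0, 3·z, 3·y - 2]].
At the point, J = [[-2.000, 0.000, 4.000], [0.000, 0.000, 1.000], [0.000, -9.000, 1.000]] (det J = -18.000).
Solving J·Δ = −F gives Δ = (9.500, 0.222, 5.000).
Then the next iterate is (x, y, z)₁ = (8.000, 1.222, 2.000).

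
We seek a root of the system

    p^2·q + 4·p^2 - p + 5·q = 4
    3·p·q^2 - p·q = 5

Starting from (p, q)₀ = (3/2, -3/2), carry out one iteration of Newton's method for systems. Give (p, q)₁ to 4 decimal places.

At (3/2, -3/2): F = (-7.3750, 7.3750).
Jacobian J = [[2·p·q + 8·p - 1, p^2 + 5], [3·q^2 - q, 6·p·q - p]].
At the point, J = [[6.5000, 7.2500], [8.2500, -15.0000]] (det J = -157.3125).
Solving J·Δ = −F gives Δ = (0.3633, 0.6915).
Then the next iterate is (p, q)₁ = (1.8633, -0.8085).

(1.8633, -0.8085)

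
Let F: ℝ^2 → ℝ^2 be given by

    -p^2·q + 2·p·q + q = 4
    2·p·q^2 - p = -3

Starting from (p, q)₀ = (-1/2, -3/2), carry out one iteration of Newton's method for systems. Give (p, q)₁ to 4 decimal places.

At (-1/2, -3/2): F = (-3.6250, 1.2500).
Jacobian J = [[-2·p·q + 2·q, -p^2 + 2·p + 1], [2·q^2 - 1, 4·p·q]].
At the point, J = [[-4.5000, -0.2500], [3.5000, 3.0000]] (det J = -12.6250).
Solving J·Δ = −F gives Δ = (-0.8366, 0.5594).
Then the next iterate is (p, q)₁ = (-1.3366, -0.9406).

(-1.3366, -0.9406)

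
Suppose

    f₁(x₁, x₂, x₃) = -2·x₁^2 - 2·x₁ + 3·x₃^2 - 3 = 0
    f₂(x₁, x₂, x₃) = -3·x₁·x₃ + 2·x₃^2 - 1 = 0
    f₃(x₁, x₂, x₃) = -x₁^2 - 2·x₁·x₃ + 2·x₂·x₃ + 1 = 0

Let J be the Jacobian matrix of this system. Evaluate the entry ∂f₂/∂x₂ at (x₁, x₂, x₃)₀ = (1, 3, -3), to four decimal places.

∂f₂/∂x₂ = 0.
At (1, 3, -3) this is 0.0000.

0.0000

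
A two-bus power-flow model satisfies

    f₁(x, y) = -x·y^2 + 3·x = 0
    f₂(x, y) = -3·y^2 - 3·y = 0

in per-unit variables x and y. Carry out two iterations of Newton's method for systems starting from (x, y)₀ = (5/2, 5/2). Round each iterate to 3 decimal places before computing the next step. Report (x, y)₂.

At (5/2, 5/2): F = (-8.125, -26.250).
Jacobian J = [[-y^2 + 3, -2·x·y], [0, -6·y - 3]].
At the point, J = [[-3.250, -12.500], [0.000, -18.000]] (det J = 58.500).
Solving J·Δ = −F gives Δ = (3.109, -1.458).
Then the next iterate is (x, y)₁ = (5.609, 1.042).
Round to (5.609, 1.042) and repeat: F = (10.73695, -6.38329), J = [[1.91424, -11.68916], [0.000, -9.252]].
Δ = (-9.822, -0.690), so (x, y)₂ = (-4.213, 0.352).

(-4.213, 0.352)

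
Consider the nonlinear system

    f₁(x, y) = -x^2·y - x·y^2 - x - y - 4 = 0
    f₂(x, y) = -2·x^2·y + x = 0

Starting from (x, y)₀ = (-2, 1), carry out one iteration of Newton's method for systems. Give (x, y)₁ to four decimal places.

(2.2857, 4.5714)

At (-2, 1): F = (-5.0000, -10.0000).
Jacobian J = [[-2·x·y - y^2 - 1, -x^2 - 2·x·y - 1], [-4·x·y + 1, -2·x^2]].
At the point, J = [[2.0000, -1.0000], [9.0000, -8.0000]] (det J = -7.0000).
Solving J·Δ = −F gives Δ = (4.2857, 3.5714).
Then the next iterate is (x, y)₁ = (2.2857, 4.5714).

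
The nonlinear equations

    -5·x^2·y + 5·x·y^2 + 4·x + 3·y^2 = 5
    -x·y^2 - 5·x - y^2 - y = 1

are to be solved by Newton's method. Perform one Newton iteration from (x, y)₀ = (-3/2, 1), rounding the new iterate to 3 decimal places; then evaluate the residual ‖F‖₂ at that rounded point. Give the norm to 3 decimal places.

7.711

At (-3/2, 1): F = (-26.750, 6.000).
Jacobian J = [[-10·x·y + 5·y^2 + 4, -5·x^2 + 10·x·y + 6·y], [-y^2 - 5, -2·x·y - 2·y - 1]].
At the point, J = [[24.000, -20.250], [-6.000, 0.000]] (det J = -121.500).
Solving J·Δ = −F gives Δ = (1.000, -0.136).
Then the next iterate is (x, y)₁ = (-0.500, 0.864).
Re-evaluating at (-0.500, 0.864): F = (-7.70675, 0.26275), so ‖F‖₂ = 7.711.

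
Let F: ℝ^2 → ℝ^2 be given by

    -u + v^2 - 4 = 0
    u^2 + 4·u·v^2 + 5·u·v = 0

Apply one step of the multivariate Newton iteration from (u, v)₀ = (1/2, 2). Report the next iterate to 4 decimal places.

At (1/2, 2): F = (-0.5000, 13.2500).
Jacobian J = [[-1, 2·v], [2·u + 4·v^2 + 5·v, 8·u·v + 5·u]].
At the point, J = [[-1.0000, 4.0000], [27.0000, 10.5000]] (det J = -118.5000).
Solving J·Δ = −F gives Δ = (-0.4916, 0.0021).
Then the next iterate is (u, v)₁ = (0.0084, 2.0021).

(0.0084, 2.0021)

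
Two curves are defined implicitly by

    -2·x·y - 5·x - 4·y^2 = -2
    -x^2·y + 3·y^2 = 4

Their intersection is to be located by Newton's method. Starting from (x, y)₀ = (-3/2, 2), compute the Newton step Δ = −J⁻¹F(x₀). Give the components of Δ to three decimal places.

(4.167, -2.923)

At (-3/2, 2): F = (-0.500, 3.500).
Jacobian J = [[-2·y - 5, -2·x - 8·y], [-2·x·y, -x^2 + 6·y]].
At the point, J = [[-9.000, -13.000], [6.000, 9.750]] (det J = -9.750).
Solving J·Δ = −F gives Δ = (4.167, -2.923).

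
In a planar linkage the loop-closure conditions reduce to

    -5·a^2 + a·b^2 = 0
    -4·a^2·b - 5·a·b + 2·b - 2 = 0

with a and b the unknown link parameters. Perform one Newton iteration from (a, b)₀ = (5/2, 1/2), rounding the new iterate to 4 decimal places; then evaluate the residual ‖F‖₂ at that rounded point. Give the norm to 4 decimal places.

At (5/2, 1/2): F = (-30.6250, -19.7500).
Jacobian J = [[-10·a + b^2, 2·a·b], [-8·a·b - 5·b, -4·a^2 - 5·a + 2]].
At the point, J = [[-24.7500, 2.5000], [-12.5000, -35.5000]] (det J = 909.8750).
Solving J·Δ = −F gives Δ = (-1.2491, -0.1165).
Then the next iterate is (a, b)₁ = (1.2509, 0.3835).
Re-evaluating at (1.2509, 0.3835): F = (-7.639781, -6.031928), so ‖F‖₂ = 9.7340.

9.7340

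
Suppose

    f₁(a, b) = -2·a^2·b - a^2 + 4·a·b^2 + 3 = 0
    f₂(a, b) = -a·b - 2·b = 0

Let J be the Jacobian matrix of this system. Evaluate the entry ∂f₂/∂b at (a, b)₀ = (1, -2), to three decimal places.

∂f₂/∂b = -a - 2.
At (1, -2) this is -3.000.

-3.000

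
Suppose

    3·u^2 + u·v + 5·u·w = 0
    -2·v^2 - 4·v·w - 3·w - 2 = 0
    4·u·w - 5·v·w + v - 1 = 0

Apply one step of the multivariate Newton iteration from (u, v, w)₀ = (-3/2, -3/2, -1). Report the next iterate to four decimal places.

At (-3/2, -3/2, -1): F = (16.5000, -9.5000, -4.0000).
Jacobian J = [[6·u + v + 5·w, u, 5·u], [0, -4·v - 4·w, -4·v - 3], [4·w, -5·w + 1, 4·u - 5·v]].
At the point, J = [[-15.5000, -1.5000, -7.5000], [0.0000, 10.0000, 3.0000], [-4.0000, 6.0000, 1.5000]] (det J = -235.5000).
Solving J·Δ = −F gives Δ = (0.3169, 0.5175, 1.4416).
Then the next iterate is (u, v, w)₁ = (-1.1831, -0.9825, 0.4416).

(-1.1831, -0.9825, 0.4416)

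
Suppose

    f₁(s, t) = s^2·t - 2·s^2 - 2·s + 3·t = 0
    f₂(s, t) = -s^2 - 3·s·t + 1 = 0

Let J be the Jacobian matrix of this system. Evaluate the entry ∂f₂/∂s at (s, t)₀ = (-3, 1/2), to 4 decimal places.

4.5000

∂f₂/∂s = -2·s - 3·t.
At (-3, 1/2) this is 4.5000.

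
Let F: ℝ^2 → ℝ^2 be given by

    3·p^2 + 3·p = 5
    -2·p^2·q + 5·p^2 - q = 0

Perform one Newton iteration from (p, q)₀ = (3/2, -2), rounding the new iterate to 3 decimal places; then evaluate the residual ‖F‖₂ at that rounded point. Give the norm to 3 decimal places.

6.335

At (3/2, -2): F = (6.250, 22.250).
Jacobian J = [[6·p + 3, 0], [-4·p·q + 10·p, -2·p^2 - 1]].
At the point, J = [[12.000, 0.000], [27.000, -5.500]] (det J = -66.000).
Solving J·Δ = −F gives Δ = (-0.521, 1.489).
Then the next iterate is (p, q)₁ = (0.979, -0.511).
Re-evaluating at (0.979, -0.511): F = (0.81232, 6.28273), so ‖F‖₂ = 6.335.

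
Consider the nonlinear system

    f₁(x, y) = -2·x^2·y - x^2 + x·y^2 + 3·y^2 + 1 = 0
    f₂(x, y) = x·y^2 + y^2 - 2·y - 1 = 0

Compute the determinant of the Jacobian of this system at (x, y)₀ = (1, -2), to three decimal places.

-28.000

J = [[-4·x·y - 2·x + y^2, -2·x^2 + 2·x·y + 6·y], [y^2, 2·x·y + 2·y - 2]].
At the point, J = [[10.000, -18.000], [4.000, -10.000]].
det J = -28.000.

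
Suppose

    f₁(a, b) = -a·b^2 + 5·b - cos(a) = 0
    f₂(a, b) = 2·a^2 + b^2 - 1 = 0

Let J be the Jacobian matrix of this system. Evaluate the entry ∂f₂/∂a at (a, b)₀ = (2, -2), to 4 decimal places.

8.0000

∂f₂/∂a = 4·a.
At (2, -2) this is 8.0000.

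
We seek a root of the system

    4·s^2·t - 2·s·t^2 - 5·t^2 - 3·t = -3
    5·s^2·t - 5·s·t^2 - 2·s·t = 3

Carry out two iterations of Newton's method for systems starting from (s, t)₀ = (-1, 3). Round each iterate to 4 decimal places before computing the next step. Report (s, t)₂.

At (-1, 3): F = (-21.0000, 63.0000).
Jacobian J = [[8·s·t - 2·t^2, 4·s^2 - 4·s·t - 10·t - 3], [10·s·t - 5·t^2 - 2·t, 5·s^2 - 10·s·t - 2·s]].
At the point, J = [[-42.0000, -17.0000], [-81.0000, 37.0000]] (det J = -2931.0000).
Solving J·Δ = −F gives Δ = (0.1003, -1.4831).
Then the next iterate is (s, t)₁ = (-0.8997, 1.5169).
Round to (-0.8997, 1.5169) and repeat: F = (-4.003755, 16.219844), J = [[-15.520011, -9.472140], [-28.186277, 19.494250]].
Δ = (0.1327, -0.6401), so (s, t)₂ = (-0.7670, 0.8768).

(-0.7670, 0.8768)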